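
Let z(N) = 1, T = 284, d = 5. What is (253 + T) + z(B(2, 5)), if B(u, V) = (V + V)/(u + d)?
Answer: 538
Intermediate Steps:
B(u, V) = 2*V/(5 + u) (B(u, V) = (V + V)/(u + 5) = (2*V)/(5 + u) = 2*V/(5 + u))
(253 + T) + z(B(2, 5)) = (253 + 284) + 1 = 537 + 1 = 538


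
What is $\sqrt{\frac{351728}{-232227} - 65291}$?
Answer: $\frac{i \sqrt{43471417278595}}{25803} \approx 255.52 i$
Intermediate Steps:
$\sqrt{\frac{351728}{-232227} - 65291} = \sqrt{351728 \left(- \frac{1}{232227}\right) - 65291} = \sqrt{- \frac{351728}{232227} - 65291} = \sqrt{- \frac{15162684785}{232227}} = \frac{i \sqrt{43471417278595}}{25803}$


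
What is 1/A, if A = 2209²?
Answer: 1/4879681 ≈ 2.0493e-7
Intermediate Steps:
A = 4879681
1/A = 1/4879681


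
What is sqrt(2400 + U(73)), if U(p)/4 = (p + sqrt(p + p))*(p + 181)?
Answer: 2*sqrt(19142 + 254*sqrt(146)) ≈ 298.07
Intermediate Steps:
U(p) = 4*(181 + p)*(p + sqrt(2)*sqrt(p)) (U(p) = 4*((p + sqrt(p + p))*(p + 181)) = 4*((p + sqrt(2*p))*(181 + p)) = 4*((p + sqrt(2)*sqrt(p))*(181 + p)) = 4*((181 + p)*(p + sqrt(2)*sqrt(p))) = 4*(181 + p)*(p + sqrt(2)*sqrt(p)))
sqrt(2400 + U(73)) = sqrt(2400 + (4*73**2 + 724*73 + 4*sqrt(2)*73**(3/2) + 724*sqrt(2)*sqrt(73))) = sqrt(2400 + (4*5329 + 52852 + 4*sqrt(2)*(73*sqrt(73)) + 724*sqrt(146))) = sqrt(2400 + (21316 + 52852 + 292*sqrt(146) + 724*sqrt(146))) = sqrt(2400 + (74168 + 1016*sqrt(146))) = sqrt(76568 + 1016*sqrt(146))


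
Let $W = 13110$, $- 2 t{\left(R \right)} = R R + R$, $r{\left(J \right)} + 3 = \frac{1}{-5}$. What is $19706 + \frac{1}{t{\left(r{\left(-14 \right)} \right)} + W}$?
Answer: $\frac{6456907397}{327662} \approx 19706.0$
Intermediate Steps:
$r{\left(J \right)} = - \frac{16}{5}$ ($r{\left(J \right)} = -3 + \frac{1}{-5} = -3 - \frac{1}{5} = - \frac{16}{5}$)
$t{\left(R \right)} = - \frac{R}{2} - \frac{R^{2}}{2}$ ($t{\left(R \right)} = - \frac{R R + R}{2} = - \frac{R^{2} + R}{2} = - \frac{R + R^{2}}{2} = - \frac{R}{2} - \frac{R^{2}}{2}$)
$19706 + \frac{1}{t{\left(r{\left(-14 \right)} \right)} + W} = 19706 + \frac{1}{\left(- \frac{1}{2}\right) \left(- \frac{16}{5}\right) \left(1 - \frac{16}{5}\right) + 13110} = 19706 + \frac{1}{\left(- \frac{1}{2}\right) \left(- \frac{16}{5}\right) \left(- \frac{11}{5}\right) + 13110} = 19706 + \frac{1}{- \frac{88}{25} + 13110} = 19706 + \frac{1}{\frac{327662}{25}} = 19706 + \frac{25}{327662} = \frac{6456907397}{327662}$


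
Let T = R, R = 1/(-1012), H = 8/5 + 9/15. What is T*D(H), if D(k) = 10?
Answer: -5/506 ≈ -0.0098814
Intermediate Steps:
H = 11/5 (H = 8*(⅕) + 9*(1/15) = 8/5 + ⅗ = 11/5 ≈ 2.2000)
R = -1/1012 ≈ -0.00098814
T = -1/1012 ≈ -0.00098814
T*D(H) = -1/1012*10 = -5/506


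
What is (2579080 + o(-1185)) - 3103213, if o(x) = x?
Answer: -525318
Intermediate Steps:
(2579080 + o(-1185)) - 3103213 = (2579080 - 1185) - 3103213 = 2577895 - 3103213 = -525318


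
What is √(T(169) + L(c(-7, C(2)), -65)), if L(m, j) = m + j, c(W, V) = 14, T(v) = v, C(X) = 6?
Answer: √118 ≈ 10.863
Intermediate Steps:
L(m, j) = j + m
√(T(169) + L(c(-7, C(2)), -65)) = √(169 + (-65 + 14)) = √(169 - 51) = √118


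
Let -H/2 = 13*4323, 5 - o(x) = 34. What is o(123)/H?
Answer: 29/112398 ≈ 0.00025801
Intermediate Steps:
o(x) = -29 (o(x) = 5 - 1*34 = 5 - 34 = -29)
H = -112398 (H = -26*4323 = -2*56199 = -112398)
o(123)/H = -29/(-112398) = -29*(-1/112398) = 29/112398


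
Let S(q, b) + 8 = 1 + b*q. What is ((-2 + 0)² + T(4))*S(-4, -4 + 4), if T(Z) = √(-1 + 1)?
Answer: -28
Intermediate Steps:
T(Z) = 0 (T(Z) = √0 = 0)
S(q, b) = -7 + b*q (S(q, b) = -8 + (1 + b*q) = -7 + b*q)
((-2 + 0)² + T(4))*S(-4, -4 + 4) = ((-2 + 0)² + 0)*(-7 + (-4 + 4)*(-4)) = ((-2)² + 0)*(-7 + 0*(-4)) = (4 + 0)*(-7 + 0) = 4*(-7) = -28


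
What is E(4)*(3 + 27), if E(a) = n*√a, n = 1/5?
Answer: 12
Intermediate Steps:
n = ⅕ ≈ 0.20000
E(a) = √a/5
E(4)*(3 + 27) = (√4/5)*(3 + 27) = ((⅕)*2)*30 = (⅖)*30 = 12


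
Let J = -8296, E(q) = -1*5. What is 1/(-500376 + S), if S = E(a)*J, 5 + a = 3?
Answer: -1/458896 ≈ -2.1791e-6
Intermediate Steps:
a = -2 (a = -5 + 3 = -2)
E(q) = -5
S = 41480 (S = -5*(-8296) = 41480)
1/(-500376 + S) = 1/(-500376 + 41480) = 1/(-458896) = -1/458896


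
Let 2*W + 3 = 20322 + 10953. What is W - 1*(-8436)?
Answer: 24072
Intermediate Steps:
W = 15636 (W = -3/2 + (20322 + 10953)/2 = -3/2 + (½)*31275 = -3/2 + 31275/2 = 15636)
W - 1*(-8436) = 15636 - 1*(-8436) = 15636 + 8436 = 24072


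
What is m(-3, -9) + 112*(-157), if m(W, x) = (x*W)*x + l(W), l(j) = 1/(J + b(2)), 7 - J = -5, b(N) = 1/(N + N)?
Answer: -873519/49 ≈ -17827.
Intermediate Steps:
b(N) = 1/(2*N)
J = 12 (J = 7 - 1*(-5) = 7 + 5 = 12)
l(j) = 4/49 (l(j) = 1/(12 + (½)/2) = 1/(12 + (½)*(½)) = 1/(12 + ¼) = 1/(49/4) = 4/49)
m(W, x) = 4/49 + W*x² (m(W, x) = (x*W)*x + 4/49 = (W*x)*x + 4/49 = W*x² + 4/49 = 4/49 + W*x²)
m(-3, -9) + 112*(-157) = (4/49 - 3*(-9)²) + 112*(-157) = (4/49 - 3*81) - 17584 = (4/49 - 243) - 17584 = -11903/49 - 17584 = -873519/49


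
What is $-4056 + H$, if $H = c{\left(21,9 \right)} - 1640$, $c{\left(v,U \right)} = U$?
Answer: $-5687$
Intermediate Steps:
$H = -1631$ ($H = 9 - 1640 = -1631$)
$-4056 + H = -4056 - 1631 = -5687$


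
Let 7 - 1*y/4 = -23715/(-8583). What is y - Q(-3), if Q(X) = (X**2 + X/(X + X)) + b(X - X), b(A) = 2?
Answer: 31173/5722 ≈ 5.4479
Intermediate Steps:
Q(X) = 5/2 + X**2 (Q(X) = (X**2 + X/(X + X)) + 2 = (X**2 + X/((2*X))) + 2 = (X**2 + (1/(2*X))*X) + 2 = (X**2 + 1/2) + 2 = (1/2 + X**2) + 2 = 5/2 + X**2)
y = 48488/2861 (y = 28 - (-94860)/(-8583) = 28 - (-94860)*(-1)/8583 = 28 - 4*7905/2861 = 28 - 31620/2861 = 48488/2861 ≈ 16.948)
y - Q(-3) = 48488/2861 - (5/2 + (-3)**2) = 48488/2861 - (5/2 + 9) = 48488/2861 - 1*23/2 = 48488/2861 - 23/2 = 31173/5722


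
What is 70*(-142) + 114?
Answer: -9826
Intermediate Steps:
70*(-142) + 114 = -9940 + 114 = -9826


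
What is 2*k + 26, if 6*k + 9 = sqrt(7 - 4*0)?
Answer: 23 + sqrt(7)/3 ≈ 23.882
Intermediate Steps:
k = -3/2 + sqrt(7)/6 (k = -3/2 + sqrt(7 - 4*0)/6 = -3/2 + sqrt(7 + 0)/6 = -3/2 + sqrt(7)/6 ≈ -1.0590)
2*k + 26 = 2*(-3/2 + sqrt(7)/6) + 26 = (-3 + sqrt(7)/3) + 26 = 23 + sqrt(7)/3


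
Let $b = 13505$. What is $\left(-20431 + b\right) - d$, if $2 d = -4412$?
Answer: $-4720$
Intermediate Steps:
$d = -2206$ ($d = \frac{1}{2} \left(-4412\right) = -2206$)
$\left(-20431 + b\right) - d = \left(-20431 + 13505\right) - -2206 = -6926 + 2206 = -4720$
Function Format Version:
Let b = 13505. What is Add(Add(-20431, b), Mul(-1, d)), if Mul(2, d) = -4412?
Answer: -4720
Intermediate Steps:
d = -2206 (d = Mul(Rational(1, 2), -4412) = -2206)
Add(Add(-20431, b), Mul(-1, d)) = Add(Add(-20431, 13505), Mul(-1, -2206)) = Add(-6926, 2206) = -4720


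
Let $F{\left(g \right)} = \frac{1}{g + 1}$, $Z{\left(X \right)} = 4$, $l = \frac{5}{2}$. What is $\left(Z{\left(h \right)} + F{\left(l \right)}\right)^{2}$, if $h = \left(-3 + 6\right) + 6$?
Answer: $\frac{900}{49} \approx 18.367$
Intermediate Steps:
$h = 9$ ($h = 3 + 6 = 9$)
$l = \frac{5}{2}$ ($l = 5 \cdot \frac{1}{2} = \frac{5}{2} \approx 2.5$)
$F{\left(g \right)} = \frac{1}{1 + g}$
$\left(Z{\left(h \right)} + F{\left(l \right)}\right)^{2} = \left(4 + \frac{1}{1 + \frac{5}{2}}\right)^{2} = \left(4 + \frac{1}{\frac{7}{2}}\right)^{2} = \left(4 + \frac{2}{7}\right)^{2} = \left(\frac{30}{7}\right)^{2} = \frac{900}{49}$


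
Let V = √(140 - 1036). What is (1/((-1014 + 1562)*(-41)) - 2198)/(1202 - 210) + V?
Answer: -49384665/22288256 + 8*I*√14 ≈ -2.2157 + 29.933*I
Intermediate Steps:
V = 8*I*√14 (V = √(-896) = 8*I*√14 ≈ 29.933*I)
(1/((-1014 + 1562)*(-41)) - 2198)/(1202 - 210) + V = (1/((-1014 + 1562)*(-41)) - 2198)/(1202 - 210) + 8*I*√14 = (-1/41/548 - 2198)/992 + 8*I*√14 = ((1/548)*(-1/41) - 2198)*(1/992) + 8*I*√14 = (-1/22468 - 2198)*(1/992) + 8*I*√14 = -49384665/22468*1/992 + 8*I*√14 = -49384665/22288256 + 8*I*√14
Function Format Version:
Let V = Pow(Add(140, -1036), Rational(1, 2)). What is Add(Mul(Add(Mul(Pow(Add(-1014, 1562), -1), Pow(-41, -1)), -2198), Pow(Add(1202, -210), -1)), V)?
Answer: Add(Rational(-49384665, 22288256), Mul(8, I, Pow(14, Rational(1, 2)))) ≈ Add(-2.2157, Mul(29.933, I))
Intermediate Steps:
V = Mul(8, I, Pow(14, Rational(1, 2))) (V = Pow(-896, Rational(1, 2)) = Mul(8, I, Pow(14, Rational(1, 2))) ≈ Mul(29.933, I))
Add(Mul(Add(Mul(Pow(Add(-1014, 1562), -1), Pow(-41, -1)), -2198), Pow(Add(1202, -210), -1)), V) = Add(Mul(Add(Mul(Pow(Add(-1014, 1562), -1), Pow(-41, -1)), -2198), Pow(Add(1202, -210), -1)), Mul(8, I, Pow(14, Rational(1, 2)))) = Add(Mul(Add(Mul(Pow(548, -1), Rational(-1, 41)), -2198), Pow(992, -1)), Mul(8, I, Pow(14, Rational(1, 2)))) = Add(Mul(Add(Mul(Rational(1, 548), Rational(-1, 41)), -2198), Rational(1, 992)), Mul(8, I, Pow(14, Rational(1, 2)))) = Add(Mul(Add(Rational(-1, 22468), -2198), Rational(1, 992)), Mul(8, I, Pow(14, Rational(1, 2)))) = Add(Mul(Rational(-49384665, 22468), Rational(1, 992)), Mul(8, I, Pow(14, Rational(1, 2)))) = Add(Rational(-49384665, 22288256), Mul(8, I, Pow(14, Rational(1, 2))))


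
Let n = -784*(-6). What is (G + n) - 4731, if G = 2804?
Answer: 2777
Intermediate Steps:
n = 4704
(G + n) - 4731 = (2804 + 4704) - 4731 = 7508 - 4731 = 2777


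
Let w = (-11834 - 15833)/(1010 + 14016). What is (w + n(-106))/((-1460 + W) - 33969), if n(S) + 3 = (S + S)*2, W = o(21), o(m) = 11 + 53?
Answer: 6443769/531394490 ≈ 0.012126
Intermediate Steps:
o(m) = 64
w = -27667/15026 ≈ -1.8413
W = 64
n(S) = -3 + 4*S (n(S) = -3 + (S + S)*2 = -3 + (2*S)*2 = -3 + 4*S)
(w + n(-106))/((-1460 + W) - 33969) = (-27667/15026 + (-3 + 4*(-106)))/((-1460 + 64) - 33969) = (-27667/15026 + (-3 - 424))/(-1396 - 33969) = (-27667/15026 - 427)/(-35365) = -6443769/15026*(-1/35365) = 6443769/531394490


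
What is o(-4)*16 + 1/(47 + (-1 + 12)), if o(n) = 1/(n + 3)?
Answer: -927/58 ≈ -15.983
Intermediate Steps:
o(n) = 1/(3 + n)
o(-4)*16 + 1/(47 + (-1 + 12)) = 16/(3 - 4) + 1/(47 + (-1 + 12)) = 16/(-1) + 1/(47 + 11) = -1*16 + 1/58 = -16 + 1/58 = -927/58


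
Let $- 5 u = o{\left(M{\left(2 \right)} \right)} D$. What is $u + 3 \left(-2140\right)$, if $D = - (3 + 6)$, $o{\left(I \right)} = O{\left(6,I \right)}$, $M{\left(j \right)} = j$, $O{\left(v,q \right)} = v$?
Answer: $- \frac{32046}{5} \approx -6409.2$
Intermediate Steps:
$o{\left(I \right)} = 6$
$D = -9$ ($D = \left(-1\right) 9 = -9$)
$u = \frac{54}{5}$ ($u = - \frac{6 \left(-9\right)}{5} = \left(- \frac{1}{5}\right) \left(-54\right) = \frac{54}{5} \approx 10.8$)
$u + 3 \left(-2140\right) = \frac{54}{5} + 3 \left(-2140\right) = \frac{54}{5} - 6420 = - \frac{32046}{5}$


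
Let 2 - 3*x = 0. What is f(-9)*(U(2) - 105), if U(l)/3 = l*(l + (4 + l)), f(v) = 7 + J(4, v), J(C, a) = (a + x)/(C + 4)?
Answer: -2717/8 ≈ -339.63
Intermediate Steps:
x = ⅔ (x = ⅔ - ⅓*0 = ⅔ + 0 = ⅔ ≈ 0.66667)
J(C, a) = (⅔ + a)/(4 + C) (J(C, a) = (a + ⅔)/(C + 4) = (⅔ + a)/(4 + C))
f(v) = 85/12 + v/8 (f(v) = 7 + (⅔ + v)/(4 + 4) = 7 + (⅔ + v)/8 = 7 + (1/12 + v/8) = 85/12 + v/8)
U(l) = 3*l*(4 + 2*l) (U(l) = 3*(l*(l + (4 + l))) = 3*(l*(4 + 2*l)) = 3*l*(4 + 2*l))
f(-9)*(U(2) - 105) = (85/12 + (⅛)*(-9))*(6*2*(2 + 2) - 105) = (85/12 - 9/8)*(6*2*4 - 105) = 143*(48 - 105)/24 = (143/24)*(-57) = -2717/8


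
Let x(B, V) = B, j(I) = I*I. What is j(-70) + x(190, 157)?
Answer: 5090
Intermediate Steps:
j(I) = I²
j(-70) + x(190, 157) = (-70)² + 190 = 4900 + 190 = 5090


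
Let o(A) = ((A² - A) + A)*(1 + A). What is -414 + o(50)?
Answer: 127086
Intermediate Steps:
o(A) = A²*(1 + A)
-414 + o(50) = -414 + 50²*(1 + 50) = -414 + 2500*51 = -414 + 127500 = 127086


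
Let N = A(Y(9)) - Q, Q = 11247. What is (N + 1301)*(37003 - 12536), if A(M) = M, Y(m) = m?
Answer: -243128579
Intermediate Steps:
N = -11238 (N = 9 - 1*11247 = 9 - 11247 = -11238)
(N + 1301)*(37003 - 12536) = (-11238 + 1301)*(37003 - 12536) = -9937*24467 = -243128579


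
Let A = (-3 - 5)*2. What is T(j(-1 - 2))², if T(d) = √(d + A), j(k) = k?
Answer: -19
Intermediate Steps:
A = -16 (A = -8*2 = -16)
T(d) = √(-16 + d) (T(d) = √(d - 16) = √(-16 + d))
T(j(-1 - 2))² = (√(-16 + (-1 - 2)))² = (√(-16 - 3))² = (√(-19))² = (I*√19)² = -19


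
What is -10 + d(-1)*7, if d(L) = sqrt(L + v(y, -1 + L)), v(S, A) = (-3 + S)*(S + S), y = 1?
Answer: -10 + 7*I*sqrt(5) ≈ -10.0 + 15.652*I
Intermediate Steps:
v(S, A) = 2*S*(-3 + S) (v(S, A) = (-3 + S)*(2*S) = 2*S*(-3 + S))
d(L) = sqrt(-4 + L) (d(L) = sqrt(L + 2*1*(-3 + 1)) = sqrt(L + 2*1*(-2)) = sqrt(L - 4) = sqrt(-4 + L))
-10 + d(-1)*7 = -10 + sqrt(-4 - 1)*7 = -10 + sqrt(-5)*7 = -10 + (I*sqrt(5))*7 = -10 + 7*I*sqrt(5)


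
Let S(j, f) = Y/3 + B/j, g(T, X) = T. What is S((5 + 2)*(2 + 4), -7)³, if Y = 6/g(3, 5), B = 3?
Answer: 29791/74088 ≈ 0.40210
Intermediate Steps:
Y = 2 (Y = 6/3 = 6*(⅓) = 2)
S(j, f) = ⅔ + 3/j (S(j, f) = 2/3 + 3/j = 2*(⅓) + 3/j = ⅔ + 3/j)
S((5 + 2)*(2 + 4), -7)³ = (⅔ + 3/(((5 + 2)*(2 + 4))))³ = (⅔ + 3/((7*6)))³ = (⅔ + 3/42)³ = (⅔ + 3*(1/42))³ = (⅔ + 1/14)³ = (31/42)³ = 29791/74088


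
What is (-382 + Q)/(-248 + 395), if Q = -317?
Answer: -233/49 ≈ -4.7551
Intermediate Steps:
(-382 + Q)/(-248 + 395) = (-382 - 317)/(-248 + 395) = -699/147 = -699*1/147 = -233/49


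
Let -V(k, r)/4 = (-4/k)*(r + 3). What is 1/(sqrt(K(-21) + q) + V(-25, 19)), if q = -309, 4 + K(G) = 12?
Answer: -8800/312029 - 625*I*sqrt(301)/312029 ≈ -0.028203 - 0.034751*I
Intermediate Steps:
K(G) = 8 (K(G) = -4 + 12 = 8)
V(k, r) = 16*(3 + r)/k (V(k, r) = -4*(-4/k)*(r + 3) = -4*(-4/k)*(3 + r) = -(-16)*(3 + r)/k = 16*(3 + r)/k)
1/(sqrt(K(-21) + q) + V(-25, 19)) = 1/(sqrt(8 - 309) + 16*(3 + 19)/(-25)) = 1/(sqrt(-301) + 16*(-1/25)*22) = 1/(I*sqrt(301) - 352/25) = 1/(-352/25 + I*sqrt(301))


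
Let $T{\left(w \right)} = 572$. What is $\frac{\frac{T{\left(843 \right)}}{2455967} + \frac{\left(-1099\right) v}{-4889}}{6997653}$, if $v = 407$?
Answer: $\frac{1098539643839}{84022377689409939} \approx 1.3074 \cdot 10^{-5}$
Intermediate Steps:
$\frac{\frac{T{\left(843 \right)}}{2455967} + \frac{\left(-1099\right) v}{-4889}}{6997653} = \frac{\frac{572}{2455967} + \frac{\left(-1099\right) 407}{-4889}}{6997653} = \left(572 \cdot \frac{1}{2455967} - - \frac{447293}{4889}\right) \frac{1}{6997653} = \left(\frac{572}{2455967} + \frac{447293}{4889}\right) \frac{1}{6997653} = \frac{1098539643839}{12007222663} \cdot \frac{1}{6997653} = \frac{1098539643839}{84022377689409939}$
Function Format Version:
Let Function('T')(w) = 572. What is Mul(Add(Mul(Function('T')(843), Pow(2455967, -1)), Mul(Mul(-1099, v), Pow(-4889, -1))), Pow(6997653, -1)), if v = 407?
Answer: Rational(1098539643839, 84022377689409939) ≈ 1.3074e-5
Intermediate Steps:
Mul(Add(Mul(Function('T')(843), Pow(2455967, -1)), Mul(Mul(-1099, v), Pow(-4889, -1))), Pow(6997653, -1)) = Mul(Add(Mul(572, Pow(2455967, -1)), Mul(Mul(-1099, 407), Pow(-4889, -1))), Pow(6997653, -1)) = Mul(Add(Mul(572, Rational(1, 2455967)), Mul(-447293, Rational(-1, 4889))), Rational(1, 6997653)) = Mul(Add(Rational(572, 2455967), Rational(447293, 4889)), Rational(1, 6997653)) = Mul(Rational(1098539643839, 12007222663), Rational(1, 6997653)) = Rational(1098539643839, 84022377689409939)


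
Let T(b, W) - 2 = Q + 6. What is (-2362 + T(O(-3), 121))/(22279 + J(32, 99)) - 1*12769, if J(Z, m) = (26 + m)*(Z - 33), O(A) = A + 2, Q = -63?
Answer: -282886843/22154 ≈ -12769.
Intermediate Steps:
O(A) = 2 + A
T(b, W) = -55 (T(b, W) = 2 + (-63 + 6) = 2 - 57 = -55)
J(Z, m) = (-33 + Z)*(26 + m) (J(Z, m) = (26 + m)*(-33 + Z) = (-33 + Z)*(26 + m))
(-2362 + T(O(-3), 121))/(22279 + J(32, 99)) - 1*12769 = (-2362 - 55)/(22279 + (-858 - 33*99 + 26*32 + 32*99)) - 1*12769 = -2417/(22279 + (-858 - 3267 + 832 + 3168)) - 12769 = -2417/(22279 - 125) - 12769 = -2417/22154 - 12769 = -282886843/22154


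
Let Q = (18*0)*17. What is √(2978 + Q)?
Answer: √2978 ≈ 54.571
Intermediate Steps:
Q = 0 (Q = 0*17 = 0)
√(2978 + Q) = √(2978 + 0) = √2978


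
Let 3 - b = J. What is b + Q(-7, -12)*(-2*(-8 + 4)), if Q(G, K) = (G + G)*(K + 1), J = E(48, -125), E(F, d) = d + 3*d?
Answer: 1735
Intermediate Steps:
E(F, d) = 4*d
J = -500 (J = 4*(-125) = -500)
Q(G, K) = 2*G*(1 + K) (Q(G, K) = (2*G)*(1 + K) = 2*G*(1 + K))
b = 503 (b = 3 - 1*(-500) = 3 + 500 = 503)
b + Q(-7, -12)*(-2*(-8 + 4)) = 503 + (2*(-7)*(1 - 12))*(-2*(-8 + 4)) = 503 + (2*(-7)*(-11))*(-2*(-4)) = 503 + 154*8 = 503 + 1232 = 1735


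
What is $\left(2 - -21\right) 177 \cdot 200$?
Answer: $814200$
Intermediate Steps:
$\left(2 - -21\right) 177 \cdot 200 = \left(2 + 21\right) 177 \cdot 200 = 23 \cdot 177 \cdot 200 = 4071 \cdot 200 = 814200$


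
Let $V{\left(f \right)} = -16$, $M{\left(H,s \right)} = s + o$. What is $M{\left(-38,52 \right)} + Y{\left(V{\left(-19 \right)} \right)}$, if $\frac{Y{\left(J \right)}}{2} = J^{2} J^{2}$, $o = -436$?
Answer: $130688$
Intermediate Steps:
$M{\left(H,s \right)} = -436 + s$ ($M{\left(H,s \right)} = s - 436 = -436 + s$)
$Y{\left(J \right)} = 2 J^{4}$ ($Y{\left(J \right)} = 2 J^{2} J^{2} = 2 J^{4}$)
$M{\left(-38,52 \right)} + Y{\left(V{\left(-19 \right)} \right)} = \left(-436 + 52\right) + 2 \left(-16\right)^{4} = -384 + 2 \cdot 65536 = -384 + 131072 = 130688$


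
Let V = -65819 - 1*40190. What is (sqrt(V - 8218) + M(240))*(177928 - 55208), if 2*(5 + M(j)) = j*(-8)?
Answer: -118424800 + 122720*I*sqrt(114227) ≈ -1.1842e+8 + 4.1476e+7*I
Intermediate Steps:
V = -106009 (V = -65819 - 40190 = -106009)
M(j) = -5 - 4*j (M(j) = -5 + (j*(-8))/2 = -5 + (-8*j)/2 = -5 - 4*j)
(sqrt(V - 8218) + M(240))*(177928 - 55208) = (sqrt(-106009 - 8218) + (-5 - 4*240))*(177928 - 55208) = (sqrt(-114227) + (-5 - 960))*122720 = (I*sqrt(114227) - 965)*122720 = (-965 + I*sqrt(114227))*122720 = -118424800 + 122720*I*sqrt(114227)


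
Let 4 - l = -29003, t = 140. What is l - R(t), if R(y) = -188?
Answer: 29195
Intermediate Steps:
l = 29007 (l = 4 - 1*(-29003) = 4 + 29003 = 29007)
l - R(t) = 29007 - 1*(-188) = 29007 + 188 = 29195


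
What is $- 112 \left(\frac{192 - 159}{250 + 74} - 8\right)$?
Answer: $\frac{23884}{27} \approx 884.59$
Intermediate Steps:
$- 112 \left(\frac{192 - 159}{250 + 74} - 8\right) = - 112 \left(\frac{33}{324} - 8\right) = - 112 \left(33 \cdot \frac{1}{324} - 8\right) = - 112 \left(\frac{11}{108} - 8\right) = \left(-112\right) \left(- \frac{853}{108}\right) = \frac{23884}{27}$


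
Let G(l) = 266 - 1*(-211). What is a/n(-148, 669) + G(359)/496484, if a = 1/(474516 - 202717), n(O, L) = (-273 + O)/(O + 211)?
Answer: 54550581291/56811362835436 ≈ 0.00096021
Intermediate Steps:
n(O, L) = (-273 + O)/(211 + O)
G(l) = 477 (G(l) = 266 + 211 = 477)
a = 1/271799 ≈ 3.6792e-6
a/n(-148, 669) + G(359)/496484 = 1/(271799*(((-273 - 148)/(211 - 148)))) + 477/496484 = 1/(271799*((-421/63))) + 477*(1/496484) = 1/(271799*(((1/63)*(-421)))) + 477/496484 = 1/(271799*(-421/63)) + 477/496484 = (1/271799)*(-63/421) + 477/496484 = -63/114427379 + 477/496484 = 54550581291/56811362835436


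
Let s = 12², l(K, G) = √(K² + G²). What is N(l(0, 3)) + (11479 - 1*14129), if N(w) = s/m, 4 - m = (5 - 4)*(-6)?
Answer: -13178/5 ≈ -2635.6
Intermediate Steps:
l(K, G) = √(G² + K²)
s = 144
m = 10 (m = 4 - (5 - 4)*(-6) = 4 - (-6) = 4 - 1*(-6) = 4 + 6 = 10)
N(w) = 72/5 (N(w) = 144/10 = 144*(⅒) = 72/5)
N(l(0, 3)) + (11479 - 1*14129) = 72/5 + (11479 - 1*14129) = 72/5 + (11479 - 14129) = 72/5 - 2650 = -13178/5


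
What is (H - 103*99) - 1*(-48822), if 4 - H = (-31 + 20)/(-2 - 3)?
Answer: 193134/5 ≈ 38627.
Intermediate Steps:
H = 9/5 (H = 4 - (-31 + 20)/(-2 - 3) = 4 - (-11)/(-5) = 4 - (-11)*(-1)/5 = 4 - 1*11/5 = 4 - 11/5 = 9/5 ≈ 1.8000)
(H - 103*99) - 1*(-48822) = (9/5 - 103*99) - 1*(-48822) = (9/5 - 10197) + 48822 = -50976/5 + 48822 = 193134/5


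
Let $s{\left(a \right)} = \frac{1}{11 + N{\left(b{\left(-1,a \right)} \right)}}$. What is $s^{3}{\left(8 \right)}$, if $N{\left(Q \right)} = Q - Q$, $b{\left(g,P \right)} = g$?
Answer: $\frac{1}{1331} \approx 0.00075131$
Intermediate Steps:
$N{\left(Q \right)} = 0$
$s{\left(a \right)} = \frac{1}{11}$ ($s{\left(a \right)} = \frac{1}{11 + 0} = \frac{1}{11}$)
$s^{3}{\left(8 \right)} = \left(\frac{1}{11}\right)^{3} = \frac{1}{1331}$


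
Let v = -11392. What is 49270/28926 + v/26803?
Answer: 495529409/387651789 ≈ 1.2783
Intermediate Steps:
49270/28926 + v/26803 = 49270/28926 - 11392/26803 = 49270*(1/28926) - 11392*1/26803 = 24635/14463 - 11392/26803 = 495529409/387651789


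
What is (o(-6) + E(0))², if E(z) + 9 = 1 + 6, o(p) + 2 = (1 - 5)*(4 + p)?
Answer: 16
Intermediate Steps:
o(p) = -18 - 4*p (o(p) = -2 + (1 - 5)*(4 + p) = -2 - 4*(4 + p) = -2 + (-16 - 4*p) = -18 - 4*p)
E(z) = -2 (E(z) = -9 + (1 + 6) = -9 + 7 = -2)
(o(-6) + E(0))² = ((-18 - 4*(-6)) - 2)² = ((-18 + 24) - 2)² = (6 - 2)² = 4² = 16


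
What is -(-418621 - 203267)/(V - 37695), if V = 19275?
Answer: -51824/1535 ≈ -33.762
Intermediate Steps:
-(-418621 - 203267)/(V - 37695) = -(-418621 - 203267)/(19275 - 37695) = -(-621888)/(-18420) = -(-621888)*(-1)/18420 = -1*51824/1535 = -51824/1535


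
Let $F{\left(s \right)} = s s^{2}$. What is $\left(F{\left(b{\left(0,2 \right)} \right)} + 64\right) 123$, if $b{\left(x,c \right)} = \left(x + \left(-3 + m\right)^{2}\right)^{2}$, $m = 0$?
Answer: $65375115$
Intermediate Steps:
$b{\left(x,c \right)} = \left(9 + x\right)^{2}$ ($b{\left(x,c \right)} = \left(x + \left(-3 + 0\right)^{2}\right)^{2} = \left(x + \left(-3\right)^{2}\right)^{2} = \left(x + 9\right)^{2} = \left(9 + x\right)^{2}$)
$F{\left(s \right)} = s^{3}$
$\left(F{\left(b{\left(0,2 \right)} \right)} + 64\right) 123 = \left(\left(\left(9 + 0\right)^{2}\right)^{3} + 64\right) 123 = \left(\left(9^{2}\right)^{3} + 64\right) 123 = \left(81^{3} + 64\right) 123 = \left(531441 + 64\right) 123 = 531505 \cdot 123 = 65375115$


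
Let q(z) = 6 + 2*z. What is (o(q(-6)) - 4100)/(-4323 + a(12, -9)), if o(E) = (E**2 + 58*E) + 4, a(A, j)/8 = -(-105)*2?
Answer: 4408/2643 ≈ 1.6678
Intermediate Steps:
a(A, j) = 1680 (a(A, j) = 8*(-(-105)*2) = 8*(-35*(-6)) = 8*210 = 1680)
o(E) = 4 + E**2 + 58*E
(o(q(-6)) - 4100)/(-4323 + a(12, -9)) = ((4 + (6 + 2*(-6))**2 + 58*(6 + 2*(-6))) - 4100)/(-4323 + 1680) = ((4 + (6 - 12)**2 + 58*(6 - 12)) - 4100)/(-2643) = ((4 + (-6)**2 + 58*(-6)) - 4100)*(-1/2643) = ((4 + 36 - 348) - 4100)*(-1/2643) = (-308 - 4100)*(-1/2643) = -4408*(-1/2643) = 4408/2643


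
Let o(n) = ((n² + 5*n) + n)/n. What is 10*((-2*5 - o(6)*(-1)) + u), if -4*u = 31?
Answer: -115/2 ≈ -57.500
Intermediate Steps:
u = -31/4 (u = -¼*31 = -31/4 ≈ -7.7500)
o(n) = (n² + 6*n)/n
10*((-2*5 - o(6)*(-1)) + u) = 10*((-2*5 - (6 + 6)*(-1)) - 31/4) = 10*((-10 - 1*12*(-1)) - 31/4) = 10*((-10 - 12*(-1)) - 31/4) = 10*((-10 + 12) - 31/4) = 10*(2 - 31/4) = 10*(-23/4) = -115/2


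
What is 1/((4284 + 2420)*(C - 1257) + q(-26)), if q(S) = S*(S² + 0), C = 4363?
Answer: 1/20805048 ≈ 4.8065e-8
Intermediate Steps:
q(S) = S³ (q(S) = S*S² = S³)
1/((4284 + 2420)*(C - 1257) + q(-26)) = 1/((4284 + 2420)*(4363 - 1257) + (-26)³) = 1/(6704*3106 - 17576) = 1/(20822624 - 17576) = 1/20805048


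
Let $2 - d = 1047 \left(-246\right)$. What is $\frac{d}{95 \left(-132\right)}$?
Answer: $- \frac{3389}{165} \approx -20.539$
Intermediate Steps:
$d = 257564$ ($d = 2 - 1047 \left(-246\right) = 2 - -257562 = 2 + 257562 = 257564$)
$\frac{d}{95 \left(-132\right)} = \frac{257564}{95 \left(-132\right)} = \frac{257564}{-12540} = 257564 \left(- \frac{1}{12540}\right) = - \frac{3389}{165}$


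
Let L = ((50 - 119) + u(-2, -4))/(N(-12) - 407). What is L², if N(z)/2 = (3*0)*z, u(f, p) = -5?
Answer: 4/121 ≈ 0.033058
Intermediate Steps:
N(z) = 0 (N(z) = 2*((3*0)*z) = 2*(0*z) = 2*0 = 0)
L = 2/11 (L = ((50 - 119) - 5)/(0 - 407) = (-69 - 5)/(-407) = -74*(-1/407) = 2/11 ≈ 0.18182)
L² = (2/11)² = 4/121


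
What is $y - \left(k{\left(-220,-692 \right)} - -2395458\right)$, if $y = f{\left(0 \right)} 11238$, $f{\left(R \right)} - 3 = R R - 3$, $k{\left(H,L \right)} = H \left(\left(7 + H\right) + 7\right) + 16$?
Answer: $-2440794$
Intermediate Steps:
$k{\left(H,L \right)} = 16 + H \left(14 + H\right)$ ($k{\left(H,L \right)} = H \left(14 + H\right) + 16 = 16 + H \left(14 + H\right)$)
$f{\left(R \right)} = R^{2}$ ($f{\left(R \right)} = 3 + \left(R R - 3\right) = 3 + \left(R^{2} - 3\right) = 3 + \left(-3 + R^{2}\right) = R^{2}$)
$y = 0$ ($y = 0^{2} \cdot 11238 = 0 \cdot 11238 = 0$)
$y - \left(k{\left(-220,-692 \right)} - -2395458\right) = 0 - \left(\left(16 + \left(-220\right)^{2} + 14 \left(-220\right)\right) - -2395458\right) = 0 - \left(\left(16 + 48400 - 3080\right) + 2395458\right) = 0 - \left(45336 + 2395458\right) = 0 - 2440794 = -2440794$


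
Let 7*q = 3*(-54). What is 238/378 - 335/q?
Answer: 2447/162 ≈ 15.105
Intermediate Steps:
q = -162/7 (q = (3*(-54))/7 = (⅐)*(-162) = -162/7 ≈ -23.143)
238/378 - 335/q = 238/378 - 335/(-162/7) = 238*(1/378) - 335*(-7/162) = 17/27 + 2345/162 = 2447/162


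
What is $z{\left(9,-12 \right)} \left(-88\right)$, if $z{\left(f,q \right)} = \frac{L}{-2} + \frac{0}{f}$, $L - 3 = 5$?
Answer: $352$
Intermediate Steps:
$L = 8$ ($L = 3 + 5 = 8$)
$z{\left(f,q \right)} = -4$ ($z{\left(f,q \right)} = \frac{8}{-2} + \frac{0}{f} = 8 \left(- \frac{1}{2}\right) + 0 = -4 + 0 = -4$)
$z{\left(9,-12 \right)} \left(-88\right) = \left(-4\right) \left(-88\right) = 352$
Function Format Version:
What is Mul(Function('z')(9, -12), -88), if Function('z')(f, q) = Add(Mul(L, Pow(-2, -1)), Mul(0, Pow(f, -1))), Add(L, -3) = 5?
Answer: 352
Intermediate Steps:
L = 8 (L = Add(3, 5) = 8)
Function('z')(f, q) = -4 (Function('z')(f, q) = Add(Mul(8, Pow(-2, -1)), Mul(0, Pow(f, -1))) = Add(Mul(8, Rational(-1, 2)), 0) = Add(-4, 0) = -4)
Mul(Function('z')(9, -12), -88) = Mul(-4, -88) = 352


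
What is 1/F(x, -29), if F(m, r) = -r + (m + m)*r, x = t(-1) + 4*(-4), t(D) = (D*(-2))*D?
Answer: 1/1073 ≈ 0.00093197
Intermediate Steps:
t(D) = -2*D² (t(D) = (-2*D)*D = -2*D²)
x = -18 (x = -2*(-1)² + 4*(-4) = -2*1 - 16 = -2 - 16 = -18)
F(m, r) = -r + 2*m*r (F(m, r) = -r + (2*m)*r = -r + 2*m*r)
1/F(x, -29) = 1/(-29*(-1 + 2*(-18))) = 1/(-29*(-1 - 36)) = 1/(-29*(-37)) = 1/1073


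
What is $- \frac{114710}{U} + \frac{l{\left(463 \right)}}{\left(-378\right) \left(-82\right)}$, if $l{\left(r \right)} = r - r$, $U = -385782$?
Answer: $\frac{57355}{192891} \approx 0.29734$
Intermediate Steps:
$l{\left(r \right)} = 0$
$- \frac{114710}{U} + \frac{l{\left(463 \right)}}{\left(-378\right) \left(-82\right)} = - \frac{114710}{-385782} + \frac{0}{\left(-378\right) \left(-82\right)} = \left(-114710\right) \left(- \frac{1}{385782}\right) + \frac{0}{30996} = \frac{57355}{192891} + 0 \cdot \frac{1}{30996} = \frac{57355}{192891} + 0 = \frac{57355}{192891}$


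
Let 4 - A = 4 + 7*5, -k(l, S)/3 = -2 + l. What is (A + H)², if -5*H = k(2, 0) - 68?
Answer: 11449/25 ≈ 457.96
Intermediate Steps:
k(l, S) = 6 - 3*l (k(l, S) = -3*(-2 + l) = 6 - 3*l)
H = 68/5 (H = -((6 - 3*2) - 68)/5 = -((6 - 6) - 68)/5 = -(0 - 68)/5 = -⅕*(-68) = 68/5 ≈ 13.600)
A = -35 (A = 4 - (4 + 7*5) = 4 - (4 + 35) = 4 - 1*39 = 4 - 39 = -35)
(A + H)² = (-35 + 68/5)² = (-107/5)² = 11449/25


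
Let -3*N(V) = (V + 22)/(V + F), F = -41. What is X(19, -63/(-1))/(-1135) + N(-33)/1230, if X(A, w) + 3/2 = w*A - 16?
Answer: -64417351/61984620 ≈ -1.0392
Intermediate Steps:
X(A, w) = -35/2 + A*w (X(A, w) = -3/2 + (w*A - 16) = -3/2 + (A*w - 16) = -3/2 + (-16 + A*w) = -35/2 + A*w)
N(V) = -(22 + V)/(3*(-41 + V)) (N(V) = -(V + 22)/(3*(V - 41)) = -(22 + V)/(3*(-41 + V)))
X(19, -63/(-1))/(-1135) + N(-33)/1230 = (-35/2 + 19*(-63/(-1)))/(-1135) + ((-22 - 1*(-33))/(3*(-41 - 33)))/1230 = (-35/2 + 19*(-63*(-1)))*(-1/1135) + ((⅓)*(-22 + 33)/(-74))*(1/1230) = (-35/2 + 19*63)*(-1/1135) + ((⅓)*(-1/74)*11)*(1/1230) = (-35/2 + 1197)*(-1/1135) - 11/222*1/1230 = (2359/2)*(-1/1135) - 11/273060 = -2359/2270 - 11/273060 = -64417351/61984620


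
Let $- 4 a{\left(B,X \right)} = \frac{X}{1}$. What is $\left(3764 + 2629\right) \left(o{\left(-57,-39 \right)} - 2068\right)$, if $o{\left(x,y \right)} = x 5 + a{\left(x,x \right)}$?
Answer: $- \frac{59806515}{4} \approx -1.4952 \cdot 10^{7}$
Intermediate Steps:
$a{\left(B,X \right)} = - \frac{X}{4}$ ($a{\left(B,X \right)} = - \frac{X 1^{-1}}{4} = - \frac{X 1}{4} = - \frac{X}{4}$)
$o{\left(x,y \right)} = \frac{19 x}{4}$ ($o{\left(x,y \right)} = x 5 - \frac{x}{4} = 5 x - \frac{x}{4} = \frac{19 x}{4}$)
$\left(3764 + 2629\right) \left(o{\left(-57,-39 \right)} - 2068\right) = \left(3764 + 2629\right) \left(\frac{19}{4} \left(-57\right) - 2068\right) = 6393 \left(- \frac{1083}{4} - 2068\right) = 6393 \left(- \frac{9355}{4}\right) = - \frac{59806515}{4}$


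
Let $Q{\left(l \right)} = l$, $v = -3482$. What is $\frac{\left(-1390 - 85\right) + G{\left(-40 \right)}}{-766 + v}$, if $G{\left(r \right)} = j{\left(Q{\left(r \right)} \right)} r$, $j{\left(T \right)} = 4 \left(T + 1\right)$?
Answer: $- \frac{4765}{4248} \approx -1.1217$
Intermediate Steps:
$j{\left(T \right)} = 4 + 4 T$ ($j{\left(T \right)} = 4 \left(1 + T\right) = 4 + 4 T$)
$G{\left(r \right)} = r \left(4 + 4 r\right)$ ($G{\left(r \right)} = \left(4 + 4 r\right) r = r \left(4 + 4 r\right)$)
$\frac{\left(-1390 - 85\right) + G{\left(-40 \right)}}{-766 + v} = \frac{\left(-1390 - 85\right) + 4 \left(-40\right) \left(1 - 40\right)}{-766 - 3482} = \frac{\left(-1390 - 85\right) + 4 \left(-40\right) \left(-39\right)}{-4248} = \left(-1475 + 6240\right) \left(- \frac{1}{4248}\right) = 4765 \left(- \frac{1}{4248}\right) = - \frac{4765}{4248}$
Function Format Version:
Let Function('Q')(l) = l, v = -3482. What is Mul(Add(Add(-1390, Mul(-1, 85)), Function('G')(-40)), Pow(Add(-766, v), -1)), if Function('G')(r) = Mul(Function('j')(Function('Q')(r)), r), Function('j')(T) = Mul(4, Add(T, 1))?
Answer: Rational(-4765, 4248) ≈ -1.1217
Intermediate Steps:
Function('j')(T) = Add(4, Mul(4, T)) (Function('j')(T) = Mul(4, Add(1, T)) = Add(4, Mul(4, T)))
Function('G')(r) = Mul(r, Add(4, Mul(4, r))) (Function('G')(r) = Mul(Add(4, Mul(4, r)), r) = Mul(r, Add(4, Mul(4, r))))
Mul(Add(Add(-1390, Mul(-1, 85)), Function('G')(-40)), Pow(Add(-766, v), -1)) = Mul(Add(Add(-1390, Mul(-1, 85)), Mul(4, -40, Add(1, -40))), Pow(Add(-766, -3482), -1)) = Mul(Add(Add(-1390, -85), Mul(4, -40, -39)), Pow(-4248, -1)) = Mul(Add(-1475, 6240), Rational(-1, 4248)) = Mul(4765, Rational(-1, 4248)) = Rational(-4765, 4248)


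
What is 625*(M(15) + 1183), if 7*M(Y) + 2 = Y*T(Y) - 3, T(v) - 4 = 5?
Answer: 5256875/7 ≈ 7.5098e+5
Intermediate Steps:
T(v) = 9 (T(v) = 4 + 5 = 9)
M(Y) = -5/7 + 9*Y/7 (M(Y) = -2/7 + (Y*9 - 3)/7 = -2/7 + (9*Y - 3)/7 = -2/7 + (-3 + 9*Y)/7 = -2/7 + (-3/7 + 9*Y/7) = -5/7 + 9*Y/7)
625*(M(15) + 1183) = 625*((-5/7 + (9/7)*15) + 1183) = 625*((-5/7 + 135/7) + 1183) = 625*(130/7 + 1183) = 625*(8411/7) = 5256875/7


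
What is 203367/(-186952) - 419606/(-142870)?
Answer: 24695568811/13354916120 ≈ 1.8492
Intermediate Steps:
203367/(-186952) - 419606/(-142870) = 203367*(-1/186952) - 419606*(-1/142870) = -203367/186952 + 209803/71435 = 24695568811/13354916120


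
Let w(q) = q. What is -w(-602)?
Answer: 602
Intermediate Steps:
-w(-602) = -1*(-602) = 602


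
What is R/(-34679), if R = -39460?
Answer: 39460/34679 ≈ 1.1379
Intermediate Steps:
R/(-34679) = -39460/(-34679) = -39460*(-1/34679) = 39460/34679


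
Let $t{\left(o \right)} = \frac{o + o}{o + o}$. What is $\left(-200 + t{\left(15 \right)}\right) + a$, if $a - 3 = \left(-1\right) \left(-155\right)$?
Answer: $-41$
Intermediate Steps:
$a = 158$ ($a = 3 - -155 = 3 + 155 = 158$)
$t{\left(o \right)} = 1$ ($t{\left(o \right)} = \frac{2 o}{2 o} = 2 o \frac{1}{2 o} = 1$)
$\left(-200 + t{\left(15 \right)}\right) + a = \left(-200 + 1\right) + 158 = -199 + 158 = -41$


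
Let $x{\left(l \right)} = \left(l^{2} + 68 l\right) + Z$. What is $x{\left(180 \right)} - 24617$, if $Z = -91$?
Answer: $19932$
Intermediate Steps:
$x{\left(l \right)} = -91 + l^{2} + 68 l$ ($x{\left(l \right)} = \left(l^{2} + 68 l\right) - 91 = -91 + l^{2} + 68 l$)
$x{\left(180 \right)} - 24617 = \left(-91 + 180^{2} + 68 \cdot 180\right) - 24617 = \left(-91 + 32400 + 12240\right) - 24617 = 44549 - 24617 = 19932$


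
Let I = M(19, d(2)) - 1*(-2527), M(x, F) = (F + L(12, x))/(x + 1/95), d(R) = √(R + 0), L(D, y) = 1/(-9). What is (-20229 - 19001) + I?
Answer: -596570657/16254 + 95*√2/1806 ≈ -36703.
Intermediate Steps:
L(D, y) = -⅑
d(R) = √R
M(x, F) = (-⅑ + F)/(1/95 + x) (M(x, F) = (F - ⅑)/(x + 1/95) = (-⅑ + F)/(x + 1/95) = (-⅑ + F)/(1/95 + x))
I = 41073763/16254 + 95*√2/1806 (I = 95*(-1 + 9*√2)/(9*(1 + 95*19)) - 1*(-2527) = 95*(-1 + 9*√2)/(9*(1 + 1805)) + 2527 = (95/9)*(-1 + 9*√2)/1806 + 2527 = (95/9)*(1/1806)*(-1 + 9*√2) + 2527 = (-95/16254 + 95*√2/1806) + 2527 = 41073763/16254 + 95*√2/1806 ≈ 2527.1)
(-20229 - 19001) + I = (-20229 - 19001) + (41073763/16254 + 95*√2/1806) = -39230 + (41073763/16254 + 95*√2/1806) = -596570657/16254 + 95*√2/1806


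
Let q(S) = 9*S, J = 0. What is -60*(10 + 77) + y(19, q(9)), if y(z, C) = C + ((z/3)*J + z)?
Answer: -5120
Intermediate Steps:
y(z, C) = C + z (y(z, C) = C + ((z/3)*0 + z) = C + (0 + z) = C + z)
-60*(10 + 77) + y(19, q(9)) = -60*(10 + 77) + (9*9 + 19) = -60*87 + (81 + 19) = -5220 + 100 = -5120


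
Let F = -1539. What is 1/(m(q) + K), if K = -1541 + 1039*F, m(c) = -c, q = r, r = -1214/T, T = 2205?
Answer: -2205/3529237996 ≈ -6.2478e-7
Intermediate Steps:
r = -1214/2205 ≈ -0.55057
q = -1214/2205 ≈ -0.55057
K = -1600562 (K = -1541 + 1039*(-1539) = -1541 - 1599021 = -1600562)
1/(m(q) + K) = 1/(-1*(-1214/2205) - 1600562) = 1/(1214/2205 - 1600562) = 1/(-3529237996/2205) = -2205/3529237996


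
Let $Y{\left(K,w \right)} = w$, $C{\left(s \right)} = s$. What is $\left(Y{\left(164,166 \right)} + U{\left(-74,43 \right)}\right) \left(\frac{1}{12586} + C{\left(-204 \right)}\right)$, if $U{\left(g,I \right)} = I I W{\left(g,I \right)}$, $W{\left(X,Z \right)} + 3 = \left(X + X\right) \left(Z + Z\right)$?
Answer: $\frac{8634079681997}{1798} \approx 4.802 \cdot 10^{9}$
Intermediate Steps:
$W{\left(X,Z \right)} = -3 + 4 X Z$ ($W{\left(X,Z \right)} = -3 + \left(X + X\right) \left(Z + Z\right) = -3 + 2 X 2 Z = -3 + 4 X Z$)
$U{\left(g,I \right)} = I^{2} \left(-3 + 4 I g\right)$ ($U{\left(g,I \right)} = I I \left(-3 + 4 g I\right) = I^{2} \left(-3 + 4 I g\right)$)
$\left(Y{\left(164,166 \right)} + U{\left(-74,43 \right)}\right) \left(\frac{1}{12586} + C{\left(-204 \right)}\right) = \left(166 + 43^{2} \left(-3 + 4 \cdot 43 \left(-74\right)\right)\right) \left(\frac{1}{12586} - 204\right) = \left(166 + 1849 \left(-3 - 12728\right)\right) \left(\frac{1}{12586} - 204\right) = \left(166 + 1849 \left(-12731\right)\right) \left(- \frac{2567543}{12586}\right) = \left(166 - 23539619\right) \left(- \frac{2567543}{12586}\right) = \left(-23539453\right) \left(- \frac{2567543}{12586}\right) = \frac{8634079681997}{1798}$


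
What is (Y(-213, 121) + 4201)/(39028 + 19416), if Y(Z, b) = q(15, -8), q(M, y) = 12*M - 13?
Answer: 1092/14611 ≈ 0.074738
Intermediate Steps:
q(M, y) = -13 + 12*M
Y(Z, b) = 167 (Y(Z, b) = -13 + 12*15 = -13 + 180 = 167)
(Y(-213, 121) + 4201)/(39028 + 19416) = (167 + 4201)/(39028 + 19416) = 4368/58444 = 4368*(1/58444) = 1092/14611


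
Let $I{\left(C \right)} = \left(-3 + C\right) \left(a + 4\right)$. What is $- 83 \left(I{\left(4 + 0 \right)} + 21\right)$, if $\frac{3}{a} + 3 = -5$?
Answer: $- \frac{16351}{8} \approx -2043.9$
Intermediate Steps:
$a = - \frac{3}{8}$ ($a = \frac{3}{-3 - 5} = \frac{3}{-8} = 3 \left(- \frac{1}{8}\right) = - \frac{3}{8} \approx -0.375$)
$I{\left(C \right)} = - \frac{87}{8} + \frac{29 C}{8}$ ($I{\left(C \right)} = \left(-3 + C\right) \left(- \frac{3}{8} + 4\right) = \left(-3 + C\right) \frac{29}{8} = - \frac{87}{8} + \frac{29 C}{8}$)
$- 83 \left(I{\left(4 + 0 \right)} + 21\right) = - 83 \left(\left(- \frac{87}{8} + \frac{29 \left(4 + 0\right)}{8}\right) + 21\right) = - 83 \left(\left(- \frac{87}{8} + \frac{29}{8} \cdot 4\right) + 21\right) = - 83 \left(\left(- \frac{87}{8} + \frac{29}{2}\right) + 21\right) = - 83 \left(\frac{29}{8} + 21\right) = \left(-83\right) \frac{197}{8} = - \frac{16351}{8}$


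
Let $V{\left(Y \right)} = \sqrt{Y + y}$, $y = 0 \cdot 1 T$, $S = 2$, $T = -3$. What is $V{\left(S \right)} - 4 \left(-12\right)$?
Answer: $48 + \sqrt{2} \approx 49.414$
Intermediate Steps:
$y = 0$ ($y = 0 \cdot 1 \left(-3\right) = 0 \left(-3\right) = 0$)
$V{\left(Y \right)} = \sqrt{Y}$ ($V{\left(Y \right)} = \sqrt{Y + 0} = \sqrt{Y}$)
$V{\left(S \right)} - 4 \left(-12\right) = \sqrt{2} - 4 \left(-12\right) = \sqrt{2} - -48 = \sqrt{2} + 48 = 48 + \sqrt{2}$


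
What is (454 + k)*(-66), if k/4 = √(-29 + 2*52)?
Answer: -29964 - 1320*√3 ≈ -32250.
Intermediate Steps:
k = 20*√3 (k = 4*√(-29 + 2*52) = 4*√(-29 + 104) = 4*√75 = 4*(5*√3) = 20*√3 ≈ 34.641)
(454 + k)*(-66) = (454 + 20*√3)*(-66) = -29964 - 1320*√3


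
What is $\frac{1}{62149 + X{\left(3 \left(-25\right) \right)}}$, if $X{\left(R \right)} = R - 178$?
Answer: $\frac{1}{61896} \approx 1.6156 \cdot 10^{-5}$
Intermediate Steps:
$X{\left(R \right)} = -178 + R$
$\frac{1}{62149 + X{\left(3 \left(-25\right) \right)}} = \frac{1}{62149 + \left(-178 + 3 \left(-25\right)\right)} = \frac{1}{62149 - 253} = \frac{1}{61896}$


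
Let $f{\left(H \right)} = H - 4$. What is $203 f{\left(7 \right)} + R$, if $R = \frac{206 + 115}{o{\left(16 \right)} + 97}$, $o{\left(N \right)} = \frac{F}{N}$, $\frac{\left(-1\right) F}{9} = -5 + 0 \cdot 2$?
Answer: $\frac{977709}{1597} \approx 612.22$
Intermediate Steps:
$f{\left(H \right)} = -4 + H$
$F = 45$ ($F = - 9 \left(-5 + 0 \cdot 2\right) = - 9 \left(-5 + 0\right) = \left(-9\right) \left(-5\right) = 45$)
$o{\left(N \right)} = \frac{45}{N}$
$R = \frac{5136}{1597}$ ($R = \frac{206 + 115}{\frac{45}{16} + 97} = \frac{321}{45 \cdot \frac{1}{16} + 97} = \frac{321}{\frac{45}{16} + 97} = \frac{321}{\frac{1597}{16}} = 321 \cdot \frac{16}{1597} = \frac{5136}{1597} \approx 3.216$)
$203 f{\left(7 \right)} + R = 203 \left(-4 + 7\right) + \frac{5136}{1597} = 203 \cdot 3 + \frac{5136}{1597} = 609 + \frac{5136}{1597} = \frac{977709}{1597}$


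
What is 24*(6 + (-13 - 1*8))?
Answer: -360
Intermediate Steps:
24*(6 + (-13 - 1*8)) = 24*(6 + (-13 - 8)) = 24*(6 - 21) = 24*(-15) = -360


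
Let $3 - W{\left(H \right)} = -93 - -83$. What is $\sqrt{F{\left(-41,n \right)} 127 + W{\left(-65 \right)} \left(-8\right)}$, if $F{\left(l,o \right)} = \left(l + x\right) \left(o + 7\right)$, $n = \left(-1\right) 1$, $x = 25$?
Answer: $2 i \sqrt{3074} \approx 110.89 i$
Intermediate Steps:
$n = -1$
$F{\left(l,o \right)} = \left(7 + o\right) \left(25 + l\right)$ ($F{\left(l,o \right)} = \left(l + 25\right) \left(o + 7\right) = \left(25 + l\right) \left(7 + o\right) = \left(7 + o\right) \left(25 + l\right)$)
$W{\left(H \right)} = 13$ ($W{\left(H \right)} = 3 - \left(-93 - -83\right) = 3 - \left(-93 + 83\right) = 3 - -10 = 3 + 10 = 13$)
$\sqrt{F{\left(-41,n \right)} 127 + W{\left(-65 \right)} \left(-8\right)} = \sqrt{\left(175 + 7 \left(-41\right) + 25 \left(-1\right) - -41\right) 127 + 13 \left(-8\right)} = \sqrt{\left(175 - 287 - 25 + 41\right) 127 - 104} = \sqrt{\left(-96\right) 127 - 104} = \sqrt{-12192 - 104} = \sqrt{-12296} = 2 i \sqrt{3074}$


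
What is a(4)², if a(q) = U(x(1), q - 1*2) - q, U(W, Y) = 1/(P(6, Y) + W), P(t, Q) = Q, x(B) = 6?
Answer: 961/64 ≈ 15.016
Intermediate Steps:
U(W, Y) = 1/(W + Y) (U(W, Y) = 1/(Y + W) = 1/(W + Y))
a(q) = 1/(4 + q) - q (a(q) = 1/(6 + (q - 1*2)) - q = 1/(6 + (q - 2)) - q = 1/(6 + (-2 + q)) - q = 1/(4 + q) - q)
a(4)² = ((1 - 1*4*(4 + 4))/(4 + 4))² = ((1 - 1*4*8)/8)² = ((1 - 32)/8)² = ((⅛)*(-31))² = (-31/8)² = 961/64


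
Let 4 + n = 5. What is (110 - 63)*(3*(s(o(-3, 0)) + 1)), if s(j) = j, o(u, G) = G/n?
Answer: 141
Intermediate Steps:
n = 1 (n = -4 + 5 = 1)
o(u, G) = G (o(u, G) = G/1 = G*1 = G)
(110 - 63)*(3*(s(o(-3, 0)) + 1)) = (110 - 63)*(3*(0 + 1)) = 47*(3*1) = 47*3 = 141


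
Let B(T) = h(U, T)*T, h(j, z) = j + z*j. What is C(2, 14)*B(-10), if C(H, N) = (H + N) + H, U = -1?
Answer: -1620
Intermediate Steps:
h(j, z) = j + j*z
C(H, N) = N + 2*H
B(T) = T*(-1 - T) (B(T) = (-(1 + T))*T = (-1 - T)*T = T*(-1 - T))
C(2, 14)*B(-10) = (14 + 2*2)*(-1*(-10)*(1 - 10)) = (14 + 4)*(-1*(-10)*(-9)) = 18*(-90) = -1620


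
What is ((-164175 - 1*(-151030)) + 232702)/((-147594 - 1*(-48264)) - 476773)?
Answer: -219557/576103 ≈ -0.38111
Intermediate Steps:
((-164175 - 1*(-151030)) + 232702)/((-147594 - 1*(-48264)) - 476773) = ((-164175 + 151030) + 232702)/((-147594 + 48264) - 476773) = (-13145 + 232702)/(-99330 - 476773) = 219557/(-576103) = 219557*(-1/576103) = -219557/576103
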